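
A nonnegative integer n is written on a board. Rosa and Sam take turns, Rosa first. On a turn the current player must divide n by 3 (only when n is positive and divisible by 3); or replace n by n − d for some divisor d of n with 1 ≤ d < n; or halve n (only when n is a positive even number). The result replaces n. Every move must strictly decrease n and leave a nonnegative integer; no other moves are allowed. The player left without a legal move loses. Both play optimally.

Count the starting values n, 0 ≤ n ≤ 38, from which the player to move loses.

Build the W/L table. Terminal = L. A non-terminal position is W if it has a move to some L; otherwise it is L.
n=0: no move → L
n=1: no move → L
n=2: can move to 1, which is L ⇒ W
n=3: can move to 1, which is L ⇒ W
n=4: moves to 2(W), 3(W); every one is W ⇒ L
n=5: can move to 4, which is L ⇒ W
n=6: can move to 4, which is L ⇒ W
n=7: the only move is to 6(W), a W ⇒ L
n=8: can move to 4, which is L ⇒ W
n=9: moves to 3(W), 6(W), 8(W); every one is W ⇒ L
n=10: can move to 9, which is L ⇒ W
n=11: the only move is to 10(W), a W ⇒ L
n=12: can move to 4, which is L ⇒ W
n=13: the only move is to 12(W), a W ⇒ L
n=14: can move to 7, which is L ⇒ W
n=15: moves to 5(W), 10(W), 12(W), 14(W); every one is W ⇒ L
n=16: can move to 15, which is L ⇒ W
n=17: the only move is to 16(W), a W ⇒ L
n=18: can move to 9, which is L ⇒ W
n=19: the only move is to 18(W), a W ⇒ L
n=20: can move to 15, which is L ⇒ W
n=21: can move to 7, which is L ⇒ W
n=22: can move to 11, which is L ⇒ W
n=23: the only move is to 22(W), a W ⇒ L
n=24: can move to 23, which is L ⇒ W
n=25: moves to 20(W), 24(W); every one is W ⇒ L
n=26: can move to 13, which is L ⇒ W
n=27: can move to 9, which is L ⇒ W
n=28: moves to 14(W), 21(W), 24(W), 26(W), 27(W); every one is W ⇒ L
n=29: can move to 28, which is L ⇒ W
n=30: can move to 15, which is L ⇒ W
n=31: the only move is to 30(W), a W ⇒ L
n=32: can move to 28, which is L ⇒ W
n=33: can move to 11, which is L ⇒ W
n=34: can move to 17, which is L ⇒ W
n=35: can move to 28, which is L ⇒ W
n=36: moves to 12(W), 18(W), 24(W), 27(W), 30(W), 32(W), 33(W), 34(W), 35(W); every one is W ⇒ L
n=37: can move to 36, which is L ⇒ W
n=38: can move to 19, which is L ⇒ W
L entries with 0 ≤ n ≤ 38: n = 0, 1, 4, 7, 9, 11, 13, 15, 17, 19, 23, 25, 28, 31, 36; that makes 15.

15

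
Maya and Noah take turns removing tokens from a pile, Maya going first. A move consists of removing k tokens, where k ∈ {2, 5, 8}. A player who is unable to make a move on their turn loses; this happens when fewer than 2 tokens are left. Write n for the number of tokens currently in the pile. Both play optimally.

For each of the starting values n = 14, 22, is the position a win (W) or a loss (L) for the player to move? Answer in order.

14: L, 22: W

Classify positions by backward induction: terminal positions (no move available) are L. From any other position, the mover wins iff some move reaches an L.
n=0: no move → L
n=1: no move → L
n=2: W (go to 0, an L position)
n=3: W (go to 1, an L position)
n=4: L (sole option 2(W) is W)
n=5: W (go to 0, an L position)
n=6: W (go to 4, an L position)
n=7: L (options 5(W), 2(W) are all W)
n=8: W (go to 0, an L position)
n=9: W (go to 7, an L position)
n=10: L (options 8(W), 5(W), 2(W) are all W)
n=11: L (options 9(W), 6(W), 3(W) are all W)
n=12: W (go to 10, an L position)
n=13: W (go to 11, an L position)
n=14: L (options 12(W), 9(W), 6(W) are all W)
n=15: W (go to 10, an L position)
n=16: W (go to 14, an L position)
n=17: L (options 15(W), 12(W), 9(W) are all W)
n=18: W (go to 10, an L position)
n=19: W (go to 17, an L position)
n=20: L (options 18(W), 15(W), 12(W) are all W)
n=21: L (options 19(W), 16(W), 13(W) are all W)
n=22: W (go to 20, an L position)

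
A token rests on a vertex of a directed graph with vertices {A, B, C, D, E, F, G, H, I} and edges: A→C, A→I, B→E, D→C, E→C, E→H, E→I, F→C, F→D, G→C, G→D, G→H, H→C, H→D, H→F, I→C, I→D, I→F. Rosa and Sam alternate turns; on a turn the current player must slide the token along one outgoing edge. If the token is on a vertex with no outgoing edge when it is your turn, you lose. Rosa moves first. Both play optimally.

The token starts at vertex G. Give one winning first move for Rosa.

Move to C.

Compute win/loss labels from the base case upward. A position with no move is L. Any other position is W if it can reach an L in one move, else L.
Every edge goes from a vertex to one that appears earlier in the order C, D, F, I, H, G, E, A, B, so processing vertices in that order labels each vertex after all of its successors.
C: no outgoing edge → L
D: →C(L), so W
F: →C(L), so W
I: →C(L), so W
H: →C(L), so W
G: →C(L), so W
E: →C(L), so W
A: →C(L), so W
B: →E(W) only, which is W, so L
From G, the L positions reachable in one move are: C.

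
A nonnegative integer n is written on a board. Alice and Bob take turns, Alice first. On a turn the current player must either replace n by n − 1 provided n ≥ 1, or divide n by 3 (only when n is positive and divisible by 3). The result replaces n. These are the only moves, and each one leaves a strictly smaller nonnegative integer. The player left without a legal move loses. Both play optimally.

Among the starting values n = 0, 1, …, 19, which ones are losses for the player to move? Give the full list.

0, 2, 4, 7, 9, 11, 13, 15, 17, 19

Classify positions by backward induction: terminal positions (no move available) are L. From any other position, the mover wins iff some move reaches an L.
n=0: no move → L
n=1: →0(L), so W
n=2: →1(W) only, which is W, so L
n=3: →2(L), so W
n=4: →3(W) only, which is W, so L
n=5: →4(L), so W
n=6: →2(L), so W
n=7: →6(W) only, which is W, so L
n=8: →7(L), so W
n=9: →3(W), 8(W) — all W, so L
n=10: →9(L), so W
n=11: →10(W) only, which is W, so L
n=12: →4(L), so W
n=13: →12(W) only, which is W, so L
n=14: →13(L), so W
n=15: →5(W), 14(W) — all W, so L
n=16: →15(L), so W
n=17: →16(W) only, which is W, so L
n=18: →17(L), so W
n=19: →18(W) only, which is W, so L
The losing starting values of n are exactly the entries labelled L in this table (10 of them).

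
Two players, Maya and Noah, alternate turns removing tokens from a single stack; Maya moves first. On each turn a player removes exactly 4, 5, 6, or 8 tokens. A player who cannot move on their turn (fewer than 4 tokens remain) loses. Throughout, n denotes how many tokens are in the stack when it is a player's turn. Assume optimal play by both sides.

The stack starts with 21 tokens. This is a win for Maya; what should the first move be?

Remove 6, leaving 15.

Compute win/loss labels from the base case upward. A position with no move is L. Any other position is W if it can reach an L in one move, else L.
n=0: no move → L
n=1: no move → L
n=2: no move → L
n=3: no move → L
n=4: can move to 0, which is L ⇒ W
n=5: can move to 1, which is L ⇒ W
n=6: can move to 2, which is L ⇒ W
n=7: can move to 3, which is L ⇒ W
n=8: can move to 3, which is L ⇒ W
n=9: can move to 3, which is L ⇒ W
n=10: can move to 2, which is L ⇒ W
n=11: can move to 3, which is L ⇒ W
n=12: moves to 8(W), 7(W), 6(W), 4(W); every one is W ⇒ L
n=13: moves to 9(W), 8(W), 7(W), 5(W); every one is W ⇒ L
n=14: moves to 10(W), 9(W), 8(W), 6(W); every one is W ⇒ L
n=15: moves to 11(W), 10(W), 9(W), 7(W); every one is W ⇒ L
n=16: can move to 12, which is L ⇒ W
n=17: can move to 13, which is L ⇒ W
n=18: can move to 14, which is L ⇒ W
n=19: can move to 15, which is L ⇒ W
n=20: can move to 15, which is L ⇒ W
n=21: can move to 15, which is L ⇒ W
From 21, the L positions reachable in one move are: 15, 13. Any move reaching one of these is winning.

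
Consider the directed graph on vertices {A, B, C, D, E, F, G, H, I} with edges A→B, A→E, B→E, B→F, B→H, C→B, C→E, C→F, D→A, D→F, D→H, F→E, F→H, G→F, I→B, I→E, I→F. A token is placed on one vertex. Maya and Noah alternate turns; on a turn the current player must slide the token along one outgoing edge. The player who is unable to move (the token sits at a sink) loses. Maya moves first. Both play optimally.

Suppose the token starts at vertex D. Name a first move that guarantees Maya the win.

Move to H.

Label each position W (a win for the player to move) or L (a loss). A position with no legal move is L; any other position is W exactly when some move reaches an L, and L when every move reaches a W.
Every edge goes from a vertex to one that appears earlier in the order E, H, F, B, G, I, A, C, D, so processing vertices in that order labels each vertex after all of its successors.
E: no outgoing edge → L
H: no outgoing edge → L
F: →H(L), so W
B: →H(L), so W
G: →F(W) only, which is W, so L
I: →E(L), so W
A: →E(L), so W
C: →E(L), so W
D: →H(L), so W
From D, the L positions reachable in one move are: H.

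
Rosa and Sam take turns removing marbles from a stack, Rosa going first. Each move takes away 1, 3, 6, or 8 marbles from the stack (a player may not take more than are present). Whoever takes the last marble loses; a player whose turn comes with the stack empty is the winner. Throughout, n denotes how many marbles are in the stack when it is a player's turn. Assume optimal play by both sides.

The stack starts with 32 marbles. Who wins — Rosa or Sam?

Build the W/L table. Terminal = W. A non-terminal position is W if it has a move to some L; otherwise it is L.
n=0: no move; the opponent has just taken the last marble and therefore loses → W
n=1: →0(W) only, which is W, so L
n=2: →1(L), so W
n=3: →2(W), 0(W) — all W, so L
n=4: →3(L), so W
n=5: →4(W), 2(W) — all W, so L
n=6: →5(L), so W
n=7: →1(L), so W
n=8: →5(L), so W
n=9: →3(L), so W
n=10: →9(W), 7(W), 4(W), 2(W) — all W, so L
n=11: →10(L), so W
n=12: →11(W), 9(W), 6(W), 4(W) — all W, so L
n=13: →12(L), so W
n=14: →13(W), 11(W), 8(W), 6(W) — all W, so L
n=15: →14(L), so W
n=16: →10(L), so W
n=17: →14(L), so W
n=18: →12(L), so W
n=19: →18(W), 16(W), 13(W), 11(W) — all W, so L
n=20: →19(L), so W
n=21: →20(W), 18(W), 15(W), 13(W) — all W, so L
n=22: →21(L), so W
n=23: →22(W), 20(W), 17(W), 15(W) — all W, so L
n=24: →23(L), so W
n=25: →19(L), so W
n=26: →23(L), so W
n=27: →21(L), so W
n=28: →27(W), 25(W), 22(W), 20(W) — all W, so L
n=29: →28(L), so W
n=30: →29(W), 27(W), 24(W), 22(W) — all W, so L
n=31: →30(L), so W
n=32: →31(W), 29(W), 26(W), 24(W) — all W, so L
Every move from 32 reaches a W position, so the mover loses.

Sam wins.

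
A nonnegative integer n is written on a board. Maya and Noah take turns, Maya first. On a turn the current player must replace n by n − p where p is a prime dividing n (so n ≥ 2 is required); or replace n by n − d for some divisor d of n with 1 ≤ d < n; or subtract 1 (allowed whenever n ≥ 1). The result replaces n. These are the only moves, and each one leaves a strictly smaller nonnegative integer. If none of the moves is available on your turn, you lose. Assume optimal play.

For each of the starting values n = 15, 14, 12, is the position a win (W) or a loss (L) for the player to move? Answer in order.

Label each position W (a win for the player to move) or L (a loss). A position with no legal move is L; any other position is W exactly when some move reaches an L, and L when every move reaches a W.
n=0: no move → L
n=1: can move to 0, which is L ⇒ W
n=2: can move to 0, which is L ⇒ W
n=3: can move to 0, which is L ⇒ W
n=4: moves to 2(W), 3(W); every one is W ⇒ L
n=5: can move to 0, which is L ⇒ W
n=6: can move to 4, which is L ⇒ W
n=7: can move to 0, which is L ⇒ W
n=8: can move to 4, which is L ⇒ W
n=9: moves to 6(W), 8(W); every one is W ⇒ L
n=10: can move to 9, which is L ⇒ W
n=11: can move to 0, which is L ⇒ W
n=12: can move to 9, which is L ⇒ W
n=13: can move to 0, which is L ⇒ W
n=14: moves to 7(W), 12(W), 13(W); every one is W ⇒ L
n=15: can move to 14, which is L ⇒ W

15: W, 14: L, 12: W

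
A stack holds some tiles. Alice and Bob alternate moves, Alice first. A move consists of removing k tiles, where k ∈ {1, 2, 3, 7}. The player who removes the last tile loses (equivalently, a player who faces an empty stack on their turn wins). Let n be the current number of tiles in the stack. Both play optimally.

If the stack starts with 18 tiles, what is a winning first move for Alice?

Label each position W (a win for the player to move) or L (a loss). A position with no legal move is W; any other position is W exactly when some move reaches an L, and L when every move reaches a W.
n=0: no move; the opponent has just taken the last tile and therefore loses → W
n=1: the only move is to 0(W), a W ⇒ L
n=2: can move to 1, which is L ⇒ W
n=3: can move to 1, which is L ⇒ W
n=4: can move to 1, which is L ⇒ W
n=5: moves to 4(W), 3(W), 2(W); every one is W ⇒ L
n=6: can move to 5, which is L ⇒ W
n=7: can move to 5, which is L ⇒ W
n=8: can move to 5, which is L ⇒ W
n=9: moves to 8(W), 7(W), 6(W), 2(W); every one is W ⇒ L
n=10: can move to 9, which is L ⇒ W
n=11: can move to 9, which is L ⇒ W
n=12: can move to 9, which is L ⇒ W
n=13: moves to 12(W), 11(W), 10(W), 6(W); every one is W ⇒ L
n=14: can move to 13, which is L ⇒ W
n=15: can move to 13, which is L ⇒ W
n=16: can move to 13, which is L ⇒ W
n=17: moves to 16(W), 15(W), 14(W), 10(W); every one is W ⇒ L
n=18: can move to 17, which is L ⇒ W
From 18, the L positions reachable in one move are: 17.

Remove 1, leaving 17.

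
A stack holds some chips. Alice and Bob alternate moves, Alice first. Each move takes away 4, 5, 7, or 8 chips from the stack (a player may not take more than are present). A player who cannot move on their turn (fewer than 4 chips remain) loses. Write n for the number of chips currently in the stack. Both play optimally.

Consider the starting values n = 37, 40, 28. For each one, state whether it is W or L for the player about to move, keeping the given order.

37: L, 40: W, 28: W

Positions with no move are L. A position that does have a move is losing for the player to move precisely when every available move leads to a winning position for the opponent. Fill in the labels:
n=0: no move → L
n=1: no move → L
n=2: no move → L
n=3: no move → L
n=4: →0(L), so W
n=5: →1(L), so W
n=6: →2(L), so W
n=7: →3(L), so W
n=8: →3(L), so W
n=9: →2(L), so W
n=10: →3(L), so W
n=11: →3(L), so W
n=12: →8(W), 7(W), 5(W), 4(W) — all W, so L
n=13: →9(W), 8(W), 6(W), 5(W) — all W, so L
n=14: →10(W), 9(W), 7(W), 6(W) — all W, so L
n=15: →11(W), 10(W), 8(W), 7(W) — all W, so L
n=16: →12(L), so W
n=17: →13(L), so W
n=18: →14(L), so W
n=19: →15(L), so W
n=20: →15(L), so W
n=21: →14(L), so W
n=22: →15(L), so W
n=23: →15(L), so W
n=24: →20(W), 19(W), 17(W), 16(W) — all W, so L
n=25: →21(W), 20(W), 18(W), 17(W) — all W, so L
n=26: →22(W), 21(W), 19(W), 18(W) — all W, so L
n=27: →23(W), 22(W), 20(W), 19(W) — all W, so L
n=28: →24(L), so W
n=29: →25(L), so W
n=30: →26(L), so W
n=31: →27(L), so W
n=32: →27(L), so W
n=33: →26(L), so W
n=34: →27(L), so W
n=35: →27(L), so W
n=36: →32(W), 31(W), 29(W), 28(W) — all W, so L
n=37: →33(W), 32(W), 30(W), 29(W) — all W, so L
n=38: →34(W), 33(W), 31(W), 30(W) — all W, so L
n=39: →35(W), 34(W), 32(W), 31(W) — all W, so L
n=40: →36(L), so W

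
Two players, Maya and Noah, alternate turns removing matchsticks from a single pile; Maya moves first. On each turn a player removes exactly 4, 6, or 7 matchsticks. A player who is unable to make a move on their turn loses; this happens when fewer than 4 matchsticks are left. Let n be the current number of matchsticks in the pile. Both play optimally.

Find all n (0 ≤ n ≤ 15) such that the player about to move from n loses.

0, 1, 2, 3, 11, 12, 13, 14

Compute win/loss labels from the base case upward. A position with no move is L. Any other position is W if it can reach an L in one move, else L.
n=0: no move → L
n=1: no move → L
n=2: no move → L
n=3: no move → L
n=4: can move to 0, which is L ⇒ W
n=5: can move to 1, which is L ⇒ W
n=6: can move to 2, which is L ⇒ W
n=7: can move to 3, which is L ⇒ W
n=8: can move to 2, which is L ⇒ W
n=9: can move to 3, which is L ⇒ W
n=10: can move to 3, which is L ⇒ W
n=11: moves to 7(W), 5(W), 4(W); every one is W ⇒ L
n=12: moves to 8(W), 6(W), 5(W); every one is W ⇒ L
n=13: moves to 9(W), 7(W), 6(W); every one is W ⇒ L
n=14: moves to 10(W), 8(W), 7(W); every one is W ⇒ L
n=15: can move to 11, which is L ⇒ W
The losing starting values of n are exactly the entries labelled L in this table (8 of them).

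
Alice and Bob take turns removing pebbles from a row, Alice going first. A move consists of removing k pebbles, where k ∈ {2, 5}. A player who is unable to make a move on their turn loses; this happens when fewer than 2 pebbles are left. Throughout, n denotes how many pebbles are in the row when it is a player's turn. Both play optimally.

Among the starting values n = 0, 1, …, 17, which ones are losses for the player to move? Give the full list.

0, 1, 4, 7, 8, 11, 14, 15

Use the standard recursion: the mover loses at a terminal position; elsewhere, the mover wins exactly when some move hands the opponent an L position.
n=0: no move → L
n=1: no move → L
n=2: reaches L-position 0 → W
n=3: reaches L-position 1 → W
n=4: only reaches 2(W), which is W → L
n=5: reaches L-position 0 → W
n=6: reaches L-position 4 → W
n=7: only reaches 5(W), 2(W), all W → L
n=8: only reaches 6(W), 3(W), all W → L
n=9: reaches L-position 7 → W
n=10: reaches L-position 8 → W
n=11: only reaches 9(W), 6(W), all W → L
n=12: reaches L-position 7 → W
n=13: reaches L-position 11 → W
n=14: only reaches 12(W), 9(W), all W → L
n=15: only reaches 13(W), 10(W), all W → L
n=16: reaches L-position 14 → W
n=17: reaches L-position 15 → W
Reading off the rows marked L gives the requested list; there are 8 such values of n.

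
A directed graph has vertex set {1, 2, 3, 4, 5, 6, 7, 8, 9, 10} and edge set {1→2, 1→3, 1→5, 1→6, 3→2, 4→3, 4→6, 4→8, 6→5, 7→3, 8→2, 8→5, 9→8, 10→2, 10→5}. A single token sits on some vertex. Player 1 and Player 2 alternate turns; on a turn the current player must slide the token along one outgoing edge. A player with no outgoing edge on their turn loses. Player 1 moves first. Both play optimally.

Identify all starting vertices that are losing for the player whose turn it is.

2, 4, 5, 7, 9

Classify positions by backward induction: terminal positions (no move available) are L. From any other position, the mover wins iff some move reaches an L.
Every edge goes from a vertex to one that appears earlier in the order 5, 2, 3, 10, 8, 7, 6, 4, 9, 1, so processing vertices in that order labels each vertex after all of its successors.
5: no outgoing edge → L
2: no outgoing edge → L
3: W (go to 2, an L position)
10: W (go to 2, an L position)
8: W (go to 2, an L position)
7: L (sole option 3(W) is W)
6: W (go to 5, an L position)
4: L (options 6(W), 8(W), 3(W) are all W)
9: L (sole option 8(W) is W)
1: W (go to 2, an L position)
Reading off the rows marked L gives the requested list; there are 5 such vertices.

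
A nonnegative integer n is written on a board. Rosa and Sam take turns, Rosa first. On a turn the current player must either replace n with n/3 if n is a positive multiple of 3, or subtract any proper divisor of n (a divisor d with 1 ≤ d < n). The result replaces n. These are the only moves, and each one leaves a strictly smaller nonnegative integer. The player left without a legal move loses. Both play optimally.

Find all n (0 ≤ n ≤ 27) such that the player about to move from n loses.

Positions with no move are L. A position that does have a move is losing for the player to move precisely when every available move leads to a winning position for the opponent. Fill in the labels:
n=0: no move → L
n=1: no move → L
n=2: can move to 1, which is L ⇒ W
n=3: can move to 1, which is L ⇒ W
n=4: moves to 2(W), 3(W); every one is W ⇒ L
n=5: can move to 4, which is L ⇒ W
n=6: can move to 4, which is L ⇒ W
n=7: the only move is to 6(W), a W ⇒ L
n=8: can move to 4, which is L ⇒ W
n=9: moves to 3(W), 6(W), 8(W); every one is W ⇒ L
n=10: can move to 9, which is L ⇒ W
n=11: the only move is to 10(W), a W ⇒ L
n=12: can move to 4, which is L ⇒ W
n=13: the only move is to 12(W), a W ⇒ L
n=14: can move to 7, which is L ⇒ W
n=15: moves to 5(W), 10(W), 12(W), 14(W); every one is W ⇒ L
n=16: can move to 15, which is L ⇒ W
n=17: the only move is to 16(W), a W ⇒ L
n=18: can move to 9, which is L ⇒ W
n=19: the only move is to 18(W), a W ⇒ L
n=20: can move to 15, which is L ⇒ W
n=21: can move to 7, which is L ⇒ W
n=22: can move to 11, which is L ⇒ W
n=23: the only move is to 22(W), a W ⇒ L
n=24: can move to 23, which is L ⇒ W
n=25: moves to 20(W), 24(W); every one is W ⇒ L
n=26: can move to 13, which is L ⇒ W
n=27: can move to 9, which is L ⇒ W
The losing starting values of n are exactly the entries labelled L in this table (12 of them).

0, 1, 4, 7, 9, 11, 13, 15, 17, 19, 23, 25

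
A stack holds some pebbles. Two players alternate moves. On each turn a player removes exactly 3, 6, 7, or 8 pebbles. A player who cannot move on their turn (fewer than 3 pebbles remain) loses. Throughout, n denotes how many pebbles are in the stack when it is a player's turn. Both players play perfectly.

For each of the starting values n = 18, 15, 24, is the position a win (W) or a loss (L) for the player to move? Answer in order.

18: W, 15: W, 24: L

Build the W/L table. Terminal = L. A non-terminal position is W if it has a move to some L; otherwise it is L.
n=0: no move → L
n=1: no move → L
n=2: no move → L
n=3: reaches L-position 0 → W
n=4: reaches L-position 1 → W
n=5: reaches L-position 2 → W
n=6: reaches L-position 0 → W
n=7: reaches L-position 1 → W
n=8: reaches L-position 2 → W
n=9: reaches L-position 2 → W
n=10: reaches L-position 2 → W
n=11: only reaches 8(W), 5(W), 4(W), 3(W), all W → L
n=12: only reaches 9(W), 6(W), 5(W), 4(W), all W → L
n=13: only reaches 10(W), 7(W), 6(W), 5(W), all W → L
n=14: reaches L-position 11 → W
n=15: reaches L-position 12 → W
n=16: reaches L-position 13 → W
n=17: reaches L-position 11 → W
n=18: reaches L-position 12 → W
n=19: reaches L-position 13 → W
n=20: reaches L-position 13 → W
n=21: reaches L-position 13 → W
n=22: only reaches 19(W), 16(W), 15(W), 14(W), all W → L
n=23: only reaches 20(W), 17(W), 16(W), 15(W), all W → L
n=24: only reaches 21(W), 18(W), 17(W), 16(W), all W → L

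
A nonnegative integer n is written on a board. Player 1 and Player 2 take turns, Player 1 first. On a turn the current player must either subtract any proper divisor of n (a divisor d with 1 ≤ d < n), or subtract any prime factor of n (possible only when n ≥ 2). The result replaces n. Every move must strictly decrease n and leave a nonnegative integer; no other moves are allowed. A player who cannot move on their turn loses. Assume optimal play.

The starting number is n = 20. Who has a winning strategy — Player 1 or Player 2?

Player 2 wins.

Positions with no move are L. A position that does have a move is losing for the player to move precisely when every available move leads to a winning position for the opponent. Fill in the labels:
n=0: no move → L
n=1: no move → L
n=2: W (go to 0, an L position)
n=3: W (go to 0, an L position)
n=4: L (options 2(W), 3(W) are all W)
n=5: W (go to 0, an L position)
n=6: W (go to 4, an L position)
n=7: W (go to 0, an L position)
n=8: W (go to 4, an L position)
n=9: L (options 6(W), 8(W) are all W)
n=10: W (go to 9, an L position)
n=11: W (go to 0, an L position)
n=12: W (go to 9, an L position)
n=13: W (go to 0, an L position)
n=14: L (options 7(W), 12(W), 13(W) are all W)
n=15: W (go to 14, an L position)
n=16: W (go to 14, an L position)
n=17: W (go to 0, an L position)
n=18: W (go to 9, an L position)
n=19: W (go to 0, an L position)
n=20: L (options 10(W), 15(W), 16(W), 18(W), 19(W) are all W)
The starting position 20 is L: whatever Player 1 does, the opponent receives a W position.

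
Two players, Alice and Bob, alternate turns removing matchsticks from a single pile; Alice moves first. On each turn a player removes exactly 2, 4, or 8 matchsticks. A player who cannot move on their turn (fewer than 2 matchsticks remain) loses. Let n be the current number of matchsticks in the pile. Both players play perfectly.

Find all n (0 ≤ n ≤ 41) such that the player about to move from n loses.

0, 1, 6, 7, 12, 13, 18, 19, 24, 25, 30, 31, 36, 37

Classify positions by backward induction: terminal positions (no move available) are L. From any other position, the mover wins iff some move reaches an L.
n=0: no move → L
n=1: no move → L
n=2: →0(L), so W
n=3: →1(L), so W
n=4: →0(L), so W
n=5: →1(L), so W
n=6: →4(W), 2(W) — all W, so L
n=7: →5(W), 3(W) — all W, so L
n=8: →6(L), so W
n=9: →7(L), so W
n=10: →6(L), so W
n=11: →7(L), so W
n=12: →10(W), 8(W), 4(W) — all W, so L
n=13: →11(W), 9(W), 5(W) — all W, so L
n=14: →12(L), so W
n=15: →13(L), so W
n=16: →12(L), so W
n=17: →13(L), so W
n=18: →16(W), 14(W), 10(W) — all W, so L
n=19: →17(W), 15(W), 11(W) — all W, so L
n=20: →18(L), so W
n=21: →19(L), so W
n=22: →18(L), so W
n=23: →19(L), so W
n=24: →22(W), 20(W), 16(W) — all W, so L
n=25: →23(W), 21(W), 17(W) — all W, so L
n=26: →24(L), so W
n=27: →25(L), so W
n=28: →24(L), so W
n=29: →25(L), so W
n=30: →28(W), 26(W), 22(W) — all W, so L
n=31: →29(W), 27(W), 23(W) — all W, so L
n=32: →30(L), so W
n=33: →31(L), so W
n=34: →30(L), so W
n=35: →31(L), so W
n=36: →34(W), 32(W), 28(W) — all W, so L
n=37: →35(W), 33(W), 29(W) — all W, so L
n=38: →36(L), so W
n=39: →37(L), so W
n=40: →36(L), so W
n=41: →37(L), so W
The losing starting values of n are exactly the entries labelled L in this table (14 of them).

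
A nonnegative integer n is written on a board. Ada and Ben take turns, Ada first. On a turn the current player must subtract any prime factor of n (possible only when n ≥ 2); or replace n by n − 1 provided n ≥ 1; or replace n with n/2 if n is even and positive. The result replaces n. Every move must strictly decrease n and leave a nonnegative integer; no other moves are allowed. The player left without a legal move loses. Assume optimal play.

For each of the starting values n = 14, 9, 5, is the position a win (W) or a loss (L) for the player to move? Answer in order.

Compute win/loss labels from the base case upward. A position with no move is L. Any other position is W if it can reach an L in one move, else L.
n=0: no move → L
n=1: reaches L-position 0 → W
n=2: reaches L-position 0 → W
n=3: reaches L-position 0 → W
n=4: only reaches 2(W), 3(W), all W → L
n=5: reaches L-position 0 → W
n=6: reaches L-position 4 → W
n=7: reaches L-position 0 → W
n=8: reaches L-position 4 → W
n=9: only reaches 6(W), 8(W), all W → L
n=10: reaches L-position 9 → W
n=11: reaches L-position 0 → W
n=12: reaches L-position 9 → W
n=13: reaches L-position 0 → W
n=14: only reaches 7(W), 12(W), 13(W), all W → L

14: L, 9: L, 5: W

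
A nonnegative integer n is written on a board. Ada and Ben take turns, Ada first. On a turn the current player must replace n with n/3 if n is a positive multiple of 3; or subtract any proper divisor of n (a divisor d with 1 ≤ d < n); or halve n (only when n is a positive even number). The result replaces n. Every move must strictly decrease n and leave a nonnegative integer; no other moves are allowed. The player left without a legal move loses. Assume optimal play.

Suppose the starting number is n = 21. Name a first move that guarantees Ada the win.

Build the W/L table. Terminal = L. A non-terminal position is W if it has a move to some L; otherwise it is L.
n=0: no move → L
n=1: no move → L
n=2: can move to 1, which is L ⇒ W
n=3: can move to 1, which is L ⇒ W
n=4: moves to 2(W), 3(W); every one is W ⇒ L
n=5: can move to 4, which is L ⇒ W
n=6: can move to 4, which is L ⇒ W
n=7: the only move is to 6(W), a W ⇒ L
n=8: can move to 4, which is L ⇒ W
n=9: moves to 3(W), 6(W), 8(W); every one is W ⇒ L
n=10: can move to 9, which is L ⇒ W
n=11: the only move is to 10(W), a W ⇒ L
n=12: can move to 4, which is L ⇒ W
n=13: the only move is to 12(W), a W ⇒ L
n=14: can move to 7, which is L ⇒ W
n=15: moves to 5(W), 10(W), 12(W), 14(W); every one is W ⇒ L
n=16: can move to 15, which is L ⇒ W
n=17: the only move is to 16(W), a W ⇒ L
n=18: can move to 9, which is L ⇒ W
n=19: the only move is to 18(W), a W ⇒ L
n=20: can move to 15, which is L ⇒ W
n=21: can move to 7, which is L ⇒ W
From 21, the L positions reachable in one move are: 7.

Move to 7.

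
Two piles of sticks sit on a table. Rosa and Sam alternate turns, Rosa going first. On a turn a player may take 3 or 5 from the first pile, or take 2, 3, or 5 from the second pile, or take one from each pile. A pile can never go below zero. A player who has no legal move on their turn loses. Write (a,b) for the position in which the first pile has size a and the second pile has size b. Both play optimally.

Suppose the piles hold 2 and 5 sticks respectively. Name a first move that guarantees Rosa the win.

Move to (2,0).

Compute win/loss labels from the base case upward. A position with no move is L. Any other position is W if it can reach an L in one move, else L.
No move ever increases a pile, so every position that can arise here has a ≤ 2 and b ≤ 5; it is enough to label the cells with 0 ≤ a ≤ 2 and 0 ≤ b ≤ 5.
Every move lowers a or b (never raises either), so fill the grid row by row in increasing a, and left to right within a row: each cell's successors are then already labelled.
      b=0  b=1  b=2  b=3  b=4  b=5
a=0:    L    L    W    W    W    W
a=1:    L    W    W    W    L    W
a=2:    L    W    W    W    L    W
Cells with no legal move (terminal, hence L): (0,0), (0,1), (1,0), (2,0).
The remaining L cells, each justified by listing all of its moves:
(1,4): moves to (1,2)(W), (1,1)(W), (0,3)(W); every one is W ⇒ L
(2,4): moves to (2,2)(W), (2,1)(W), (1,3)(W); every one is W ⇒ L
Every other cell has at least one move into one of the L cells above, so it is W.
From (2,5), the L positions reachable in one move are: (2,0), (1,4). Any move reaching one of these is winning.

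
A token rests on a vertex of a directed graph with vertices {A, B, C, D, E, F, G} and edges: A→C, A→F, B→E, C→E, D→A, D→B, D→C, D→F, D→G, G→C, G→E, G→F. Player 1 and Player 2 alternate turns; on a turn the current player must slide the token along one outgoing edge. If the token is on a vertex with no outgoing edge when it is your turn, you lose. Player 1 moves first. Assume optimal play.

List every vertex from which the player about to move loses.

E, F

Use the standard recursion: the mover loses at a terminal position; elsewhere, the mover wins exactly when some move hands the opponent an L position.
Every edge goes from a vertex to one that appears earlier in the order F, E, B, C, G, A, D, so processing vertices in that order labels each vertex after all of its successors.
F: no outgoing edge → L
E: no outgoing edge → L
B: →E(L), so W
C: →E(L), so W
G: →E(L), so W
A: →F(L), so W
D: →F(L), so W
Reading off the rows marked L gives the requested list; there are 2 such vertices.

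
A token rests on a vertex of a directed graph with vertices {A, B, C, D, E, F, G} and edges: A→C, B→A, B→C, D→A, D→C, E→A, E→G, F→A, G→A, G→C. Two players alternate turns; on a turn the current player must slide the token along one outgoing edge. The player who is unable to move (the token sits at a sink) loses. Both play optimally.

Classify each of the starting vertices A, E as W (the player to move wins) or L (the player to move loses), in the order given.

A: W, E: L

Classify positions by backward induction: terminal positions (no move available) are L. From any other position, the mover wins iff some move reaches an L.
Every edge goes from a vertex to one that appears earlier in the order C, A, B, G, E, D, F, so processing vertices in that order labels each vertex after all of its successors.
C: no outgoing edge → L
A: →C(L), so W
B: →C(L), so W
G: →C(L), so W
E: →G(W), A(W) — all W, so L
D: →C(L), so W
F: →A(W) only, which is W, so L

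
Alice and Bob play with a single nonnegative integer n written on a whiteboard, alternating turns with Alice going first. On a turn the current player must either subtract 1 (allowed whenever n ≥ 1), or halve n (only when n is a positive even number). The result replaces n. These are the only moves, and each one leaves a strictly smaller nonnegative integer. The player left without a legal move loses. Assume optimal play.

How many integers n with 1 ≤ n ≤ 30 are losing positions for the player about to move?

Work bottom-up. With no move the player to move loses. Otherwise the position is W if at least one move leads to an L position for the opponent, and L if every move leads to a W.
n=0: no move → L
n=1: can move to 0, which is L ⇒ W
n=2: the only move is to 1(W), a W ⇒ L
n=3: can move to 2, which is L ⇒ W
n=4: can move to 2, which is L ⇒ W
n=5: the only move is to 4(W), a W ⇒ L
n=6: can move to 5, which is L ⇒ W
n=7: the only move is to 6(W), a W ⇒ L
n=8: can move to 7, which is L ⇒ W
n=9: the only move is to 8(W), a W ⇒ L
n=10: can move to 5, which is L ⇒ W
n=11: the only move is to 10(W), a W ⇒ L
n=12: can move to 11, which is L ⇒ W
n=13: the only move is to 12(W), a W ⇒ L
n=14: can move to 7, which is L ⇒ W
n=15: the only move is to 14(W), a W ⇒ L
n=16: can move to 15, which is L ⇒ W
n=17: the only move is to 16(W), a W ⇒ L
n=18: can move to 9, which is L ⇒ W
n=19: the only move is to 18(W), a W ⇒ L
n=20: can move to 19, which is L ⇒ W
n=21: the only move is to 20(W), a W ⇒ L
n=22: can move to 11, which is L ⇒ W
n=23: the only move is to 22(W), a W ⇒ L
n=24: can move to 23, which is L ⇒ W
n=25: the only move is to 24(W), a W ⇒ L
n=26: can move to 13, which is L ⇒ W
n=27: the only move is to 26(W), a W ⇒ L
n=28: can move to 27, which is L ⇒ W
n=29: the only move is to 28(W), a W ⇒ L
n=30: can move to 15, which is L ⇒ W
L entries with 1 ≤ n ≤ 30 (n=0 is outside the asked range and is not counted): n = 2, 5, 7, 9, 11, 13, 15, 17, 19, 21, 23, 25, 27, 29; that makes 14.

14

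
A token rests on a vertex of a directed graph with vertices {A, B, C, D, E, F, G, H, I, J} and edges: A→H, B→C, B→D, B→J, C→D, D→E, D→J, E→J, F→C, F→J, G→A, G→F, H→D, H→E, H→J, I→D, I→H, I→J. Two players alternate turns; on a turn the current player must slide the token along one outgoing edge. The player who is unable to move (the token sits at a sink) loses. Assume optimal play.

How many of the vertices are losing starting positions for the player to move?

3

Positions with no move are L. A position that does have a move is losing for the player to move precisely when every available move leads to a winning position for the opponent. Fill in the labels:
Every edge goes from a vertex to one that appears earlier in the order J, E, D, H, A, C, B, F, G, I, so processing vertices in that order labels each vertex after all of its successors.
J: no outgoing edge → L
E: can move to J, which is L ⇒ W
D: can move to J, which is L ⇒ W
H: can move to J, which is L ⇒ W
A: the only move is to H(W), a W ⇒ L
C: the only move is to D(W), a W ⇒ L
B: can move to C, which is L ⇒ W
F: can move to C, which is L ⇒ W
G: can move to A, which is L ⇒ W
I: can move to J, which is L ⇒ W
The L vertices are A, C, J; that is 3 in all.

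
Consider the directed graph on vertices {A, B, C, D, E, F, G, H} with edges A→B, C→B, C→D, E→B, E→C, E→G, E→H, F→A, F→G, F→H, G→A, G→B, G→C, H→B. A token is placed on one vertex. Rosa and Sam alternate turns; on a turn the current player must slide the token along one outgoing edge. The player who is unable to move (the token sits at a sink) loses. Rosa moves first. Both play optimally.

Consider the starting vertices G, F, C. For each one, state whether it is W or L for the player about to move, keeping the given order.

Positions with no move are L. A position that does have a move is losing for the player to move precisely when every available move leads to a winning position for the opponent. Fill in the labels:
Every edge goes from a vertex to one that appears earlier in the order B, D, C, H, A, G, F, E, so processing vertices in that order labels each vertex after all of its successors.
B: no outgoing edge → L
D: no outgoing edge → L
C: →D(L), so W
H: →B(L), so W
A: →B(L), so W
G: →B(L), so W
F: →G(W), A(W), H(W) — all W, so L
E: →B(L), so W

G: W, F: L, C: W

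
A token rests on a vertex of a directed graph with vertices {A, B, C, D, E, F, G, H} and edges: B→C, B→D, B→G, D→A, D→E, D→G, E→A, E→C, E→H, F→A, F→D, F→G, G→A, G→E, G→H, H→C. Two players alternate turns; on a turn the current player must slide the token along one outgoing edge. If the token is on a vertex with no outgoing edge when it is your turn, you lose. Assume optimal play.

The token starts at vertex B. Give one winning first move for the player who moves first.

Move to C.

Label each position W (a win for the player to move) or L (a loss). A position with no legal move is L; any other position is W exactly when some move reaches an L, and L when every move reaches a W.
Every edge goes from a vertex to one that appears earlier in the order C, A, H, E, G, D, F, B, so processing vertices in that order labels each vertex after all of its successors.
C: no outgoing edge → L
A: no outgoing edge → L
H: W (go to C, an L position)
E: W (go to A, an L position)
G: W (go to A, an L position)
D: W (go to A, an L position)
F: W (go to A, an L position)
B: W (go to C, an L position)
From B, the L positions reachable in one move are: C.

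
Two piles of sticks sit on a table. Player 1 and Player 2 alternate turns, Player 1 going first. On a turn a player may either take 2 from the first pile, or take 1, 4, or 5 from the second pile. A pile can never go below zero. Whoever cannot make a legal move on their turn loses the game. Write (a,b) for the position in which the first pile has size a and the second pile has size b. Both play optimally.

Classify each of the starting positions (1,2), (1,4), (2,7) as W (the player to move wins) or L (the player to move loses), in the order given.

(1,2): L, (1,4): W, (2,7): W

Label each position W (a win for the player to move) or L (a loss). A position with no legal move is L; any other position is W exactly when some move reaches an L, and L when every move reaches a W.
No move ever increases a pile, so every position that can arise here has a ≤ 2 and b ≤ 7; it is enough to label the cells with 0 ≤ a ≤ 2 and 0 ≤ b ≤ 7.
Every move lowers a or b (never raises either), so fill the grid row by row in increasing a, and left to right within a row: each cell's successors are then already labelled.
      b=0  b=1  b=2  b=3  b=4  b=5  b=6  b=7
a=0:    L    W    L    W    W    W    W    W
a=1:    L    W    L    W    W    W    W    W
a=2:    W    L    W    L    W    W    W    W
Cells with no legal move (terminal, hence L): (0,0), (1,0).
The remaining L cells, each justified by listing all of its moves:
(0,2): →(0,1)(W) only, which is W, so L
(1,2): →(1,1)(W) only, which is W, so L
(2,1): →(0,1)(W), (2,0)(W) — all W, so L
(2,3): →(0,3)(W), (2,2)(W) — all W, so L
Every other cell has at least one move into one of the L cells above, so it is W.
(1,2): one of the L cells justified above, so L
(1,4): the move to (1,0) reaches an L cell, so W
(2,7): the move to (2,3) reaches an L cell, so W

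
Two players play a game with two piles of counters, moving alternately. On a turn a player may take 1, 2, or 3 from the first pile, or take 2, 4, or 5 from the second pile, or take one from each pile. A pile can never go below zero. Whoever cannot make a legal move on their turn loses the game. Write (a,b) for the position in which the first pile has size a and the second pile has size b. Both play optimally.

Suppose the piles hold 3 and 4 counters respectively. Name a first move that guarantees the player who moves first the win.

Build the W/L table. Terminal = L. A non-terminal position is W if it has a move to some L; otherwise it is L.
No move ever increases a pile, so every position that can arise here has a ≤ 3 and b ≤ 4; it is enough to label the cells with 0 ≤ a ≤ 3 and 0 ≤ b ≤ 4.
Every move lowers a or b (never raises either), so fill the grid row by row in increasing a, and left to right within a row: each cell's successors are then already labelled.
      b=0  b=1  b=2  b=3  b=4
a=0:    L    L    W    W    W
a=1:    W    W    W    L    L
a=2:    W    W    L    W    W
a=3:    W    W    W    W    W
Cells with no legal move (terminal, hence L): (0,0), (0,1).
The remaining L cells, each justified by listing all of its moves:
(1,3): L (options (0,3)(W), (1,1)(W), (0,2)(W) are all W)
(1,4): L (options (0,4)(W), (1,2)(W), (1,0)(W), (0,3)(W) are all W)
(2,2): L (options (1,2)(W), (0,2)(W), (2,0)(W), (1,1)(W) are all W)
Every other cell has at least one move into one of the L cells above, so it is W.
From (3,4), the L positions reachable in one move are: (1,4).

Move to (1,4).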